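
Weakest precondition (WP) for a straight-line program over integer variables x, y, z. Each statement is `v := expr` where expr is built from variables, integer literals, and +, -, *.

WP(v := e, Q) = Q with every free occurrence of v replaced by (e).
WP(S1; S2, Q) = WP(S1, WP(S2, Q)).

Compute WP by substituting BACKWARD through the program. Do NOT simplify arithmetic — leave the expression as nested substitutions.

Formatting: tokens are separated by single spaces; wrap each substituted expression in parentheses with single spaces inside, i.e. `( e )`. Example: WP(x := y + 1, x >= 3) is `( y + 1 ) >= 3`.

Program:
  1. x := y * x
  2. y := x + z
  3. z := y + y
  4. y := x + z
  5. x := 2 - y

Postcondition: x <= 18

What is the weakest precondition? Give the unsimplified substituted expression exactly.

post: x <= 18
stmt 5: x := 2 - y  -- replace 1 occurrence(s) of x with (2 - y)
  => ( 2 - y ) <= 18
stmt 4: y := x + z  -- replace 1 occurrence(s) of y with (x + z)
  => ( 2 - ( x + z ) ) <= 18
stmt 3: z := y + y  -- replace 1 occurrence(s) of z with (y + y)
  => ( 2 - ( x + ( y + y ) ) ) <= 18
stmt 2: y := x + z  -- replace 2 occurrence(s) of y with (x + z)
  => ( 2 - ( x + ( ( x + z ) + ( x + z ) ) ) ) <= 18
stmt 1: x := y * x  -- replace 3 occurrence(s) of x with (y * x)
  => ( 2 - ( ( y * x ) + ( ( ( y * x ) + z ) + ( ( y * x ) + z ) ) ) ) <= 18

Answer: ( 2 - ( ( y * x ) + ( ( ( y * x ) + z ) + ( ( y * x ) + z ) ) ) ) <= 18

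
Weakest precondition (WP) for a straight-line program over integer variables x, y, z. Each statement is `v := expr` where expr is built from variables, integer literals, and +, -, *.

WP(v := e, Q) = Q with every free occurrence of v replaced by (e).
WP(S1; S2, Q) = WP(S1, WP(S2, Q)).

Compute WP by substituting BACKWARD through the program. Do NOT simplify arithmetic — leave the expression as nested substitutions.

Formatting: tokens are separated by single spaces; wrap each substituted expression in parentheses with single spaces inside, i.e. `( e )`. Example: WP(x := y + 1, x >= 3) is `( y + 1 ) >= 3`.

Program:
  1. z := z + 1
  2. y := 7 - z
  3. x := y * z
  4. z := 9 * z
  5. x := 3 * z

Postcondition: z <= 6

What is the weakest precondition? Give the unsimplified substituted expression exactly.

Answer: ( 9 * ( z + 1 ) ) <= 6

Derivation:
post: z <= 6
stmt 5: x := 3 * z  -- replace 0 occurrence(s) of x with (3 * z)
  => z <= 6
stmt 4: z := 9 * z  -- replace 1 occurrence(s) of z with (9 * z)
  => ( 9 * z ) <= 6
stmt 3: x := y * z  -- replace 0 occurrence(s) of x with (y * z)
  => ( 9 * z ) <= 6
stmt 2: y := 7 - z  -- replace 0 occurrence(s) of y with (7 - z)
  => ( 9 * z ) <= 6
stmt 1: z := z + 1  -- replace 1 occurrence(s) of z with (z + 1)
  => ( 9 * ( z + 1 ) ) <= 6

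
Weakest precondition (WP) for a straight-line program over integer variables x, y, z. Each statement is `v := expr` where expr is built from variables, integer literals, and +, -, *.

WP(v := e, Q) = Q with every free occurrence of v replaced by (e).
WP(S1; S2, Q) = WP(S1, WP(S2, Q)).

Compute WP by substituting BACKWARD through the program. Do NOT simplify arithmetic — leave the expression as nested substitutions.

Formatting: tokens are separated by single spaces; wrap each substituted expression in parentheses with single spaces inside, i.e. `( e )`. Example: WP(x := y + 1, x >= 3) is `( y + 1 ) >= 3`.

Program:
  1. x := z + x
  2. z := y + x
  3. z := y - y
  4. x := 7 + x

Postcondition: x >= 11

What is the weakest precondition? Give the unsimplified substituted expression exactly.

Answer: ( 7 + ( z + x ) ) >= 11

Derivation:
post: x >= 11
stmt 4: x := 7 + x  -- replace 1 occurrence(s) of x with (7 + x)
  => ( 7 + x ) >= 11
stmt 3: z := y - y  -- replace 0 occurrence(s) of z with (y - y)
  => ( 7 + x ) >= 11
stmt 2: z := y + x  -- replace 0 occurrence(s) of z with (y + x)
  => ( 7 + x ) >= 11
stmt 1: x := z + x  -- replace 1 occurrence(s) of x with (z + x)
  => ( 7 + ( z + x ) ) >= 11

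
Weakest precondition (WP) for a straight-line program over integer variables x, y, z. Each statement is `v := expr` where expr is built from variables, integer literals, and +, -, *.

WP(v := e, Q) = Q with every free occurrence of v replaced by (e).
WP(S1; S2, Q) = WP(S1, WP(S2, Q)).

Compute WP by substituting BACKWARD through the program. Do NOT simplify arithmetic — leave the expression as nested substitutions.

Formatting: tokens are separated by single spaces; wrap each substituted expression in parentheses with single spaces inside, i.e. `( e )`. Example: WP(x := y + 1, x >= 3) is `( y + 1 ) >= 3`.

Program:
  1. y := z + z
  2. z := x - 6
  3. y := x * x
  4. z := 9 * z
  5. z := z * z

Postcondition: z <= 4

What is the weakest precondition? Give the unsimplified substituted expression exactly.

post: z <= 4
stmt 5: z := z * z  -- replace 1 occurrence(s) of z with (z * z)
  => ( z * z ) <= 4
stmt 4: z := 9 * z  -- replace 2 occurrence(s) of z with (9 * z)
  => ( ( 9 * z ) * ( 9 * z ) ) <= 4
stmt 3: y := x * x  -- replace 0 occurrence(s) of y with (x * x)
  => ( ( 9 * z ) * ( 9 * z ) ) <= 4
stmt 2: z := x - 6  -- replace 2 occurrence(s) of z with (x - 6)
  => ( ( 9 * ( x - 6 ) ) * ( 9 * ( x - 6 ) ) ) <= 4
stmt 1: y := z + z  -- replace 0 occurrence(s) of y with (z + z)
  => ( ( 9 * ( x - 6 ) ) * ( 9 * ( x - 6 ) ) ) <= 4

Answer: ( ( 9 * ( x - 6 ) ) * ( 9 * ( x - 6 ) ) ) <= 4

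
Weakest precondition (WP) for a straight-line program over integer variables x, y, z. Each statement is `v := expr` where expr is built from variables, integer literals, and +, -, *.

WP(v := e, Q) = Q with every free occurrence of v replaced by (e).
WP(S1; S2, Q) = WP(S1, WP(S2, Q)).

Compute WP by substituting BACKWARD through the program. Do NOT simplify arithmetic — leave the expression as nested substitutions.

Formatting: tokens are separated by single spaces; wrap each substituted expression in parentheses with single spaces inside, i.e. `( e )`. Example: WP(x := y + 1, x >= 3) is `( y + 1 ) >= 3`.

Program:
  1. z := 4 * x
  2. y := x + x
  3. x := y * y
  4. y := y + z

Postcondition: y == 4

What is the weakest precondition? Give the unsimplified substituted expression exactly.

Answer: ( ( x + x ) + ( 4 * x ) ) == 4

Derivation:
post: y == 4
stmt 4: y := y + z  -- replace 1 occurrence(s) of y with (y + z)
  => ( y + z ) == 4
stmt 3: x := y * y  -- replace 0 occurrence(s) of x with (y * y)
  => ( y + z ) == 4
stmt 2: y := x + x  -- replace 1 occurrence(s) of y with (x + x)
  => ( ( x + x ) + z ) == 4
stmt 1: z := 4 * x  -- replace 1 occurrence(s) of z with (4 * x)
  => ( ( x + x ) + ( 4 * x ) ) == 4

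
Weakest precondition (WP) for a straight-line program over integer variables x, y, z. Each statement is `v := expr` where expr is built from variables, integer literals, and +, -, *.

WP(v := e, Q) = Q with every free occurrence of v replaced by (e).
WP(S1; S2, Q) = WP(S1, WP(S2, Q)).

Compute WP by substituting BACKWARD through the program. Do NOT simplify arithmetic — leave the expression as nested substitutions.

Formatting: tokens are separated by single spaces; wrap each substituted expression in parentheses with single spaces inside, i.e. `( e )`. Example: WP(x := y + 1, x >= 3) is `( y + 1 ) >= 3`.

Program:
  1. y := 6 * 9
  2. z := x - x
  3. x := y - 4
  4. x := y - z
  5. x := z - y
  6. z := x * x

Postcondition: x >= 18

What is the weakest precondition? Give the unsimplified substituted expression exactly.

Answer: ( ( x - x ) - ( 6 * 9 ) ) >= 18

Derivation:
post: x >= 18
stmt 6: z := x * x  -- replace 0 occurrence(s) of z with (x * x)
  => x >= 18
stmt 5: x := z - y  -- replace 1 occurrence(s) of x with (z - y)
  => ( z - y ) >= 18
stmt 4: x := y - z  -- replace 0 occurrence(s) of x with (y - z)
  => ( z - y ) >= 18
stmt 3: x := y - 4  -- replace 0 occurrence(s) of x with (y - 4)
  => ( z - y ) >= 18
stmt 2: z := x - x  -- replace 1 occurrence(s) of z with (x - x)
  => ( ( x - x ) - y ) >= 18
stmt 1: y := 6 * 9  -- replace 1 occurrence(s) of y with (6 * 9)
  => ( ( x - x ) - ( 6 * 9 ) ) >= 18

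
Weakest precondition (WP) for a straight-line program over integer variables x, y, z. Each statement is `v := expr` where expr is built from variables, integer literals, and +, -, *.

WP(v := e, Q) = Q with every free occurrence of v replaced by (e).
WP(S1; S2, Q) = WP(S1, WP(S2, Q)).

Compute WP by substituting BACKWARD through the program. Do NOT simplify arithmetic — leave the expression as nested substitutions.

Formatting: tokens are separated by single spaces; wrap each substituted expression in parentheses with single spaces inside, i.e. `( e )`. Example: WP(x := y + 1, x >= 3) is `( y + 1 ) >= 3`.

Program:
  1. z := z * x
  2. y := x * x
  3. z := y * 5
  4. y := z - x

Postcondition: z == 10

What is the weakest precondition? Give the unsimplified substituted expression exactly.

Answer: ( ( x * x ) * 5 ) == 10

Derivation:
post: z == 10
stmt 4: y := z - x  -- replace 0 occurrence(s) of y with (z - x)
  => z == 10
stmt 3: z := y * 5  -- replace 1 occurrence(s) of z with (y * 5)
  => ( y * 5 ) == 10
stmt 2: y := x * x  -- replace 1 occurrence(s) of y with (x * x)
  => ( ( x * x ) * 5 ) == 10
stmt 1: z := z * x  -- replace 0 occurrence(s) of z with (z * x)
  => ( ( x * x ) * 5 ) == 10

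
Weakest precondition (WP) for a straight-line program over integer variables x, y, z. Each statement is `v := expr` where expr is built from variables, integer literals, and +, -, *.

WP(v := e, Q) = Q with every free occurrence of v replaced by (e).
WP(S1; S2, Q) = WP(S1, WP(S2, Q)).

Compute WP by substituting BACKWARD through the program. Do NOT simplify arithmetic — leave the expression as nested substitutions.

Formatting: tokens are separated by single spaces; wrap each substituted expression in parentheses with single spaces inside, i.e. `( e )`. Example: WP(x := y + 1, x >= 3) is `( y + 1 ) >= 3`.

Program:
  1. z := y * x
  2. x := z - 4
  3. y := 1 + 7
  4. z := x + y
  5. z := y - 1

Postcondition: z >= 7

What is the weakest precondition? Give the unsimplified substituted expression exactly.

Answer: ( ( 1 + 7 ) - 1 ) >= 7

Derivation:
post: z >= 7
stmt 5: z := y - 1  -- replace 1 occurrence(s) of z with (y - 1)
  => ( y - 1 ) >= 7
stmt 4: z := x + y  -- replace 0 occurrence(s) of z with (x + y)
  => ( y - 1 ) >= 7
stmt 3: y := 1 + 7  -- replace 1 occurrence(s) of y with (1 + 7)
  => ( ( 1 + 7 ) - 1 ) >= 7
stmt 2: x := z - 4  -- replace 0 occurrence(s) of x with (z - 4)
  => ( ( 1 + 7 ) - 1 ) >= 7
stmt 1: z := y * x  -- replace 0 occurrence(s) of z with (y * x)
  => ( ( 1 + 7 ) - 1 ) >= 7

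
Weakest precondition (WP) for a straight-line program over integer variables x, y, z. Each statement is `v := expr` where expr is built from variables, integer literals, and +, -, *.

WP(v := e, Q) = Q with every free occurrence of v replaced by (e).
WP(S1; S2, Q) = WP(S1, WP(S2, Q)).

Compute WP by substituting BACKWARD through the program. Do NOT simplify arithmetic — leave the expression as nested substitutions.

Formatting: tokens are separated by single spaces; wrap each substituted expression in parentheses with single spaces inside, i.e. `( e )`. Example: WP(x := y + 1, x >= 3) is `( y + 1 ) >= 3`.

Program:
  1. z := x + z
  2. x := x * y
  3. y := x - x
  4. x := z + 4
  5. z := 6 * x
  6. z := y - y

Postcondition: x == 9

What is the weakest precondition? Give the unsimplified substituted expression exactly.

Answer: ( ( x + z ) + 4 ) == 9

Derivation:
post: x == 9
stmt 6: z := y - y  -- replace 0 occurrence(s) of z with (y - y)
  => x == 9
stmt 5: z := 6 * x  -- replace 0 occurrence(s) of z with (6 * x)
  => x == 9
stmt 4: x := z + 4  -- replace 1 occurrence(s) of x with (z + 4)
  => ( z + 4 ) == 9
stmt 3: y := x - x  -- replace 0 occurrence(s) of y with (x - x)
  => ( z + 4 ) == 9
stmt 2: x := x * y  -- replace 0 occurrence(s) of x with (x * y)
  => ( z + 4 ) == 9
stmt 1: z := x + z  -- replace 1 occurrence(s) of z with (x + z)
  => ( ( x + z ) + 4 ) == 9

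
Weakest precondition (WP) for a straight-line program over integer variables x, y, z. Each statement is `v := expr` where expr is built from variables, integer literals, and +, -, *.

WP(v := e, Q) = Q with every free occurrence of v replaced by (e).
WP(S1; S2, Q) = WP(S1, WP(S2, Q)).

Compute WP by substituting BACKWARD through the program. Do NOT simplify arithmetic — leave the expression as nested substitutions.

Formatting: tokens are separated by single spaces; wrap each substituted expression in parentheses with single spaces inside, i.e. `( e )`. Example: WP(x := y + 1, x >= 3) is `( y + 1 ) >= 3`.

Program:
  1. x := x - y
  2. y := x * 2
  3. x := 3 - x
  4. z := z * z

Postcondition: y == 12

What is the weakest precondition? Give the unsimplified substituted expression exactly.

Answer: ( ( x - y ) * 2 ) == 12

Derivation:
post: y == 12
stmt 4: z := z * z  -- replace 0 occurrence(s) of z with (z * z)
  => y == 12
stmt 3: x := 3 - x  -- replace 0 occurrence(s) of x with (3 - x)
  => y == 12
stmt 2: y := x * 2  -- replace 1 occurrence(s) of y with (x * 2)
  => ( x * 2 ) == 12
stmt 1: x := x - y  -- replace 1 occurrence(s) of x with (x - y)
  => ( ( x - y ) * 2 ) == 12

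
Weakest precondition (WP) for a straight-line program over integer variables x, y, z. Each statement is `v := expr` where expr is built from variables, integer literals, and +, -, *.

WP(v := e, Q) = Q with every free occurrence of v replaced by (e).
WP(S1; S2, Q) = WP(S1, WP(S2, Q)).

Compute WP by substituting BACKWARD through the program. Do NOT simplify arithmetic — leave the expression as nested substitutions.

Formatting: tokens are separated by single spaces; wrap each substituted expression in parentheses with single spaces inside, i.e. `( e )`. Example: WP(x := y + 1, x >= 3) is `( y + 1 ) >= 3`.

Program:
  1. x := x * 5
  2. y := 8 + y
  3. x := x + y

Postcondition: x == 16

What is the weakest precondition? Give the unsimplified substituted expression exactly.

post: x == 16
stmt 3: x := x + y  -- replace 1 occurrence(s) of x with (x + y)
  => ( x + y ) == 16
stmt 2: y := 8 + y  -- replace 1 occurrence(s) of y with (8 + y)
  => ( x + ( 8 + y ) ) == 16
stmt 1: x := x * 5  -- replace 1 occurrence(s) of x with (x * 5)
  => ( ( x * 5 ) + ( 8 + y ) ) == 16

Answer: ( ( x * 5 ) + ( 8 + y ) ) == 16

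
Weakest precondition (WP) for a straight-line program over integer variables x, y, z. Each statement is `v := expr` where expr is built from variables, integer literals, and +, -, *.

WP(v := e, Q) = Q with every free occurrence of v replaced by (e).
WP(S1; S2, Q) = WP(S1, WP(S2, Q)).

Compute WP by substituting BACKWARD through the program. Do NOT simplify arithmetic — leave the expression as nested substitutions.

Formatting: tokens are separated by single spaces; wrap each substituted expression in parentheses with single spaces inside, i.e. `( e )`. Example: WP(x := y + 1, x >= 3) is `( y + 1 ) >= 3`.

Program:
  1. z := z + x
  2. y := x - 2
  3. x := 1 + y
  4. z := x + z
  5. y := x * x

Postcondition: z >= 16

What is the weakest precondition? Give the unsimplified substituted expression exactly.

post: z >= 16
stmt 5: y := x * x  -- replace 0 occurrence(s) of y with (x * x)
  => z >= 16
stmt 4: z := x + z  -- replace 1 occurrence(s) of z with (x + z)
  => ( x + z ) >= 16
stmt 3: x := 1 + y  -- replace 1 occurrence(s) of x with (1 + y)
  => ( ( 1 + y ) + z ) >= 16
stmt 2: y := x - 2  -- replace 1 occurrence(s) of y with (x - 2)
  => ( ( 1 + ( x - 2 ) ) + z ) >= 16
stmt 1: z := z + x  -- replace 1 occurrence(s) of z with (z + x)
  => ( ( 1 + ( x - 2 ) ) + ( z + x ) ) >= 16

Answer: ( ( 1 + ( x - 2 ) ) + ( z + x ) ) >= 16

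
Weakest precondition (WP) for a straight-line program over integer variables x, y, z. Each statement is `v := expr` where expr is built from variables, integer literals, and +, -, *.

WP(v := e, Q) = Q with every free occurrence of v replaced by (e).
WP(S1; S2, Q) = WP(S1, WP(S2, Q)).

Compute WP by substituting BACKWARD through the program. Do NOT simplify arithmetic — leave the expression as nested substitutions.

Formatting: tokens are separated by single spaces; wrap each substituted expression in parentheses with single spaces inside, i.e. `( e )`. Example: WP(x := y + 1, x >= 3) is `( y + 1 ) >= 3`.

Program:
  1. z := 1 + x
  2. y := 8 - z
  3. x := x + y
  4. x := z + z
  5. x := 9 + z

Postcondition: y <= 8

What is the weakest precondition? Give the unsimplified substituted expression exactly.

post: y <= 8
stmt 5: x := 9 + z  -- replace 0 occurrence(s) of x with (9 + z)
  => y <= 8
stmt 4: x := z + z  -- replace 0 occurrence(s) of x with (z + z)
  => y <= 8
stmt 3: x := x + y  -- replace 0 occurrence(s) of x with (x + y)
  => y <= 8
stmt 2: y := 8 - z  -- replace 1 occurrence(s) of y with (8 - z)
  => ( 8 - z ) <= 8
stmt 1: z := 1 + x  -- replace 1 occurrence(s) of z with (1 + x)
  => ( 8 - ( 1 + x ) ) <= 8

Answer: ( 8 - ( 1 + x ) ) <= 8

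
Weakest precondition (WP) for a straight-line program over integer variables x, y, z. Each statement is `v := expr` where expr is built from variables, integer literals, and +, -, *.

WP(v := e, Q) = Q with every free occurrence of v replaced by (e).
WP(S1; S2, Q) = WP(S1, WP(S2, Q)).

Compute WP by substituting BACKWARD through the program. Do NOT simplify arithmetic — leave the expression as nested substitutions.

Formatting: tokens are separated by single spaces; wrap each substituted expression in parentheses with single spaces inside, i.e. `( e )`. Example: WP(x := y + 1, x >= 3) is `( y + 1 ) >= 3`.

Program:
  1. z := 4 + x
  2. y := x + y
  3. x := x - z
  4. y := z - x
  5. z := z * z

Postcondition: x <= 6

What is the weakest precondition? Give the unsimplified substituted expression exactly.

post: x <= 6
stmt 5: z := z * z  -- replace 0 occurrence(s) of z with (z * z)
  => x <= 6
stmt 4: y := z - x  -- replace 0 occurrence(s) of y with (z - x)
  => x <= 6
stmt 3: x := x - z  -- replace 1 occurrence(s) of x with (x - z)
  => ( x - z ) <= 6
stmt 2: y := x + y  -- replace 0 occurrence(s) of y with (x + y)
  => ( x - z ) <= 6
stmt 1: z := 4 + x  -- replace 1 occurrence(s) of z with (4 + x)
  => ( x - ( 4 + x ) ) <= 6

Answer: ( x - ( 4 + x ) ) <= 6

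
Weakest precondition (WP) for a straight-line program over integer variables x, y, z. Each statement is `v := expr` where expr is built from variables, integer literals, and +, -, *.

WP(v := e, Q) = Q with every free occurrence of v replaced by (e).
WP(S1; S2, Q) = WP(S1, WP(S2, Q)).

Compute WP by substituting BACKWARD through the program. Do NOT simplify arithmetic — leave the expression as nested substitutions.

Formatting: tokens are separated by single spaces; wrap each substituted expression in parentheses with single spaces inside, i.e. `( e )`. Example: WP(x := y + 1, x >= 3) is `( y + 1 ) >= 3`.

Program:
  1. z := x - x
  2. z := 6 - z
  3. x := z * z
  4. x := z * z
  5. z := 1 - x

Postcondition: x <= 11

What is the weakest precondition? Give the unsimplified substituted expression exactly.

Answer: ( ( 6 - ( x - x ) ) * ( 6 - ( x - x ) ) ) <= 11

Derivation:
post: x <= 11
stmt 5: z := 1 - x  -- replace 0 occurrence(s) of z with (1 - x)
  => x <= 11
stmt 4: x := z * z  -- replace 1 occurrence(s) of x with (z * z)
  => ( z * z ) <= 11
stmt 3: x := z * z  -- replace 0 occurrence(s) of x with (z * z)
  => ( z * z ) <= 11
stmt 2: z := 6 - z  -- replace 2 occurrence(s) of z with (6 - z)
  => ( ( 6 - z ) * ( 6 - z ) ) <= 11
stmt 1: z := x - x  -- replace 2 occurrence(s) of z with (x - x)
  => ( ( 6 - ( x - x ) ) * ( 6 - ( x - x ) ) ) <= 11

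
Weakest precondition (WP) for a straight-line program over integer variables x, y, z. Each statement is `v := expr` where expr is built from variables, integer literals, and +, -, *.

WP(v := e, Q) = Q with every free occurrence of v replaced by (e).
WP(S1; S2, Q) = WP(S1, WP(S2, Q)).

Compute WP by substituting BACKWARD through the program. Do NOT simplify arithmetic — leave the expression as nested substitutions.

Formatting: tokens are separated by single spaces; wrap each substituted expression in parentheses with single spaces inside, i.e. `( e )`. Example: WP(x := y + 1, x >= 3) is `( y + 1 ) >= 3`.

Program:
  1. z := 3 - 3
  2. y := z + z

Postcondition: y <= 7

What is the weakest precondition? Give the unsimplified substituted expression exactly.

post: y <= 7
stmt 2: y := z + z  -- replace 1 occurrence(s) of y with (z + z)
  => ( z + z ) <= 7
stmt 1: z := 3 - 3  -- replace 2 occurrence(s) of z with (3 - 3)
  => ( ( 3 - 3 ) + ( 3 - 3 ) ) <= 7

Answer: ( ( 3 - 3 ) + ( 3 - 3 ) ) <= 7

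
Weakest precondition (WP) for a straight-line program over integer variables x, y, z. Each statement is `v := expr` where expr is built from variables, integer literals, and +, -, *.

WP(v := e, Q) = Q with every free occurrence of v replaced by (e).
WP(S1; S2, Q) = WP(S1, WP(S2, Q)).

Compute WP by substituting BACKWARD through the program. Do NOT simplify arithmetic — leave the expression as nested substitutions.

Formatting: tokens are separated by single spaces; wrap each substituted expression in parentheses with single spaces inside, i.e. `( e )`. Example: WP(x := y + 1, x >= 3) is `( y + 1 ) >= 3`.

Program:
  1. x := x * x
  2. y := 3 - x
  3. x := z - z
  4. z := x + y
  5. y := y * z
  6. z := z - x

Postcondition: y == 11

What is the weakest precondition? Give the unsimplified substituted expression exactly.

post: y == 11
stmt 6: z := z - x  -- replace 0 occurrence(s) of z with (z - x)
  => y == 11
stmt 5: y := y * z  -- replace 1 occurrence(s) of y with (y * z)
  => ( y * z ) == 11
stmt 4: z := x + y  -- replace 1 occurrence(s) of z with (x + y)
  => ( y * ( x + y ) ) == 11
stmt 3: x := z - z  -- replace 1 occurrence(s) of x with (z - z)
  => ( y * ( ( z - z ) + y ) ) == 11
stmt 2: y := 3 - x  -- replace 2 occurrence(s) of y with (3 - x)
  => ( ( 3 - x ) * ( ( z - z ) + ( 3 - x ) ) ) == 11
stmt 1: x := x * x  -- replace 2 occurrence(s) of x with (x * x)
  => ( ( 3 - ( x * x ) ) * ( ( z - z ) + ( 3 - ( x * x ) ) ) ) == 11

Answer: ( ( 3 - ( x * x ) ) * ( ( z - z ) + ( 3 - ( x * x ) ) ) ) == 11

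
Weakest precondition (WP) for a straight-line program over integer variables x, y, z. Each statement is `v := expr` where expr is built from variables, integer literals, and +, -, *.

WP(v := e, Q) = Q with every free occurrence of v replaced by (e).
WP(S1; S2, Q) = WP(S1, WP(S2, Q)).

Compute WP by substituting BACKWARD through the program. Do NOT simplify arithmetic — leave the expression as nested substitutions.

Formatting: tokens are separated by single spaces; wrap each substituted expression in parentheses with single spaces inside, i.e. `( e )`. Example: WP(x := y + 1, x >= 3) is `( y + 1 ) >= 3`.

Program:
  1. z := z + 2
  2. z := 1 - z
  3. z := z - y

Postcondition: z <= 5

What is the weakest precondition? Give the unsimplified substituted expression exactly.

post: z <= 5
stmt 3: z := z - y  -- replace 1 occurrence(s) of z with (z - y)
  => ( z - y ) <= 5
stmt 2: z := 1 - z  -- replace 1 occurrence(s) of z with (1 - z)
  => ( ( 1 - z ) - y ) <= 5
stmt 1: z := z + 2  -- replace 1 occurrence(s) of z with (z + 2)
  => ( ( 1 - ( z + 2 ) ) - y ) <= 5

Answer: ( ( 1 - ( z + 2 ) ) - y ) <= 5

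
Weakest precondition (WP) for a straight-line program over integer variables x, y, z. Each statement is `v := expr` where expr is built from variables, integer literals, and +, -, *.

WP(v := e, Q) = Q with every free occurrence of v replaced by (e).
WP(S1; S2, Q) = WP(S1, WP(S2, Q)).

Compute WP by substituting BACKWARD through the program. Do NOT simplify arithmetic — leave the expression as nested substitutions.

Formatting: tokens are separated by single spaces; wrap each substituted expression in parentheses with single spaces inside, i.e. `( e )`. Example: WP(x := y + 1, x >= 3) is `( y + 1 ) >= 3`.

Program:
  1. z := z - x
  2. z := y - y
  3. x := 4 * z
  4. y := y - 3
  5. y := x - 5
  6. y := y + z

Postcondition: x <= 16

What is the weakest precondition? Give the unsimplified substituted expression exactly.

Answer: ( 4 * ( y - y ) ) <= 16

Derivation:
post: x <= 16
stmt 6: y := y + z  -- replace 0 occurrence(s) of y with (y + z)
  => x <= 16
stmt 5: y := x - 5  -- replace 0 occurrence(s) of y with (x - 5)
  => x <= 16
stmt 4: y := y - 3  -- replace 0 occurrence(s) of y with (y - 3)
  => x <= 16
stmt 3: x := 4 * z  -- replace 1 occurrence(s) of x with (4 * z)
  => ( 4 * z ) <= 16
stmt 2: z := y - y  -- replace 1 occurrence(s) of z with (y - y)
  => ( 4 * ( y - y ) ) <= 16
stmt 1: z := z - x  -- replace 0 occurrence(s) of z with (z - x)
  => ( 4 * ( y - y ) ) <= 16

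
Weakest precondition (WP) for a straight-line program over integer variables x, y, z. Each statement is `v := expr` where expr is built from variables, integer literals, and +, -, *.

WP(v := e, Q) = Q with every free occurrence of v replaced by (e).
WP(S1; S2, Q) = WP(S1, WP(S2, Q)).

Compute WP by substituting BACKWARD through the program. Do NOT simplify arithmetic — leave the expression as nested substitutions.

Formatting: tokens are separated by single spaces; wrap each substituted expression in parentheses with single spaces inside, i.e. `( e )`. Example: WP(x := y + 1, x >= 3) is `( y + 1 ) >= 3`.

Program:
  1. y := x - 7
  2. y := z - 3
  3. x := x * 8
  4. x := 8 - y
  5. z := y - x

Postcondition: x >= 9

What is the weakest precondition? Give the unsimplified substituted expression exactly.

Answer: ( 8 - ( z - 3 ) ) >= 9

Derivation:
post: x >= 9
stmt 5: z := y - x  -- replace 0 occurrence(s) of z with (y - x)
  => x >= 9
stmt 4: x := 8 - y  -- replace 1 occurrence(s) of x with (8 - y)
  => ( 8 - y ) >= 9
stmt 3: x := x * 8  -- replace 0 occurrence(s) of x with (x * 8)
  => ( 8 - y ) >= 9
stmt 2: y := z - 3  -- replace 1 occurrence(s) of y with (z - 3)
  => ( 8 - ( z - 3 ) ) >= 9
stmt 1: y := x - 7  -- replace 0 occurrence(s) of y with (x - 7)
  => ( 8 - ( z - 3 ) ) >= 9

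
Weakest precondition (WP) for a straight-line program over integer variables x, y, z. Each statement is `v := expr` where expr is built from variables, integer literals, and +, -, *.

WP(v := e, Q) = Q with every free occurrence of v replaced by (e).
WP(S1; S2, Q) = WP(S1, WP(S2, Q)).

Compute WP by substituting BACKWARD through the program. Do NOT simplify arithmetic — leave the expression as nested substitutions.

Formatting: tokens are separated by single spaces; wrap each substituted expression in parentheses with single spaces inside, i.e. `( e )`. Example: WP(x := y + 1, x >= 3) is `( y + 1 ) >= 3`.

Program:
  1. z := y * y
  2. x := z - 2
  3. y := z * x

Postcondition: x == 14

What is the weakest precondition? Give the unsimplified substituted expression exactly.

post: x == 14
stmt 3: y := z * x  -- replace 0 occurrence(s) of y with (z * x)
  => x == 14
stmt 2: x := z - 2  -- replace 1 occurrence(s) of x with (z - 2)
  => ( z - 2 ) == 14
stmt 1: z := y * y  -- replace 1 occurrence(s) of z with (y * y)
  => ( ( y * y ) - 2 ) == 14

Answer: ( ( y * y ) - 2 ) == 14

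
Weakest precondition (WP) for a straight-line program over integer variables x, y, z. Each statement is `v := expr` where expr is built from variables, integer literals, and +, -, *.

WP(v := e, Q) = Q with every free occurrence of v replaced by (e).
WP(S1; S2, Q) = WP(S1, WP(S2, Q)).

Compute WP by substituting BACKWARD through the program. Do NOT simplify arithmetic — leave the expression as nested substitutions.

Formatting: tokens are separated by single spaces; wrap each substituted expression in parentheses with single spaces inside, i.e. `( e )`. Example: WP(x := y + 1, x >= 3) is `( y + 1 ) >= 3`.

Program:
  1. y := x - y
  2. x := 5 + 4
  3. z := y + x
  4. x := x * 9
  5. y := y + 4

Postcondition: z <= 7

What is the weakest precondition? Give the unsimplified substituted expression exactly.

Answer: ( ( x - y ) + ( 5 + 4 ) ) <= 7

Derivation:
post: z <= 7
stmt 5: y := y + 4  -- replace 0 occurrence(s) of y with (y + 4)
  => z <= 7
stmt 4: x := x * 9  -- replace 0 occurrence(s) of x with (x * 9)
  => z <= 7
stmt 3: z := y + x  -- replace 1 occurrence(s) of z with (y + x)
  => ( y + x ) <= 7
stmt 2: x := 5 + 4  -- replace 1 occurrence(s) of x with (5 + 4)
  => ( y + ( 5 + 4 ) ) <= 7
stmt 1: y := x - y  -- replace 1 occurrence(s) of y with (x - y)
  => ( ( x - y ) + ( 5 + 4 ) ) <= 7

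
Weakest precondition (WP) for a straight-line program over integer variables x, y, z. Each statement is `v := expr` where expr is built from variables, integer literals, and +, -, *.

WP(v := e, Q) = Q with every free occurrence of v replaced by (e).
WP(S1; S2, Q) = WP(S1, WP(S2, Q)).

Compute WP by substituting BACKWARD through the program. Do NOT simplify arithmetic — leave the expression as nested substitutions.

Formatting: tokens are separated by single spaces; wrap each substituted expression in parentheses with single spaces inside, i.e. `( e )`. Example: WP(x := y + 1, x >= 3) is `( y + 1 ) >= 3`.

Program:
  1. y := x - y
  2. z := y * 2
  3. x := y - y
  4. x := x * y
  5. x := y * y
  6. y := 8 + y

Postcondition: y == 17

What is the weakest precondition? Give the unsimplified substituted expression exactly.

post: y == 17
stmt 6: y := 8 + y  -- replace 1 occurrence(s) of y with (8 + y)
  => ( 8 + y ) == 17
stmt 5: x := y * y  -- replace 0 occurrence(s) of x with (y * y)
  => ( 8 + y ) == 17
stmt 4: x := x * y  -- replace 0 occurrence(s) of x with (x * y)
  => ( 8 + y ) == 17
stmt 3: x := y - y  -- replace 0 occurrence(s) of x with (y - y)
  => ( 8 + y ) == 17
stmt 2: z := y * 2  -- replace 0 occurrence(s) of z with (y * 2)
  => ( 8 + y ) == 17
stmt 1: y := x - y  -- replace 1 occurrence(s) of y with (x - y)
  => ( 8 + ( x - y ) ) == 17

Answer: ( 8 + ( x - y ) ) == 17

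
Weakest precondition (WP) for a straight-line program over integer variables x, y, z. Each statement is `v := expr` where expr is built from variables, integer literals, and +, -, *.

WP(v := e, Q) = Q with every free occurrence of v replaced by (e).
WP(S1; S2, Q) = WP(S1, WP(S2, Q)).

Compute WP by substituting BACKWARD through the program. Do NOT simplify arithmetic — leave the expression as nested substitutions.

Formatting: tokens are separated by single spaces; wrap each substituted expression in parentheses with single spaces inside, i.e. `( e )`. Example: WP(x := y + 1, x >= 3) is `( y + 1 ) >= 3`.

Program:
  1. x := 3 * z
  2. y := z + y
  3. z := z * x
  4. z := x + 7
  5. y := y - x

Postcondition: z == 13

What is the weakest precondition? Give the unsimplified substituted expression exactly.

post: z == 13
stmt 5: y := y - x  -- replace 0 occurrence(s) of y with (y - x)
  => z == 13
stmt 4: z := x + 7  -- replace 1 occurrence(s) of z with (x + 7)
  => ( x + 7 ) == 13
stmt 3: z := z * x  -- replace 0 occurrence(s) of z with (z * x)
  => ( x + 7 ) == 13
stmt 2: y := z + y  -- replace 0 occurrence(s) of y with (z + y)
  => ( x + 7 ) == 13
stmt 1: x := 3 * z  -- replace 1 occurrence(s) of x with (3 * z)
  => ( ( 3 * z ) + 7 ) == 13

Answer: ( ( 3 * z ) + 7 ) == 13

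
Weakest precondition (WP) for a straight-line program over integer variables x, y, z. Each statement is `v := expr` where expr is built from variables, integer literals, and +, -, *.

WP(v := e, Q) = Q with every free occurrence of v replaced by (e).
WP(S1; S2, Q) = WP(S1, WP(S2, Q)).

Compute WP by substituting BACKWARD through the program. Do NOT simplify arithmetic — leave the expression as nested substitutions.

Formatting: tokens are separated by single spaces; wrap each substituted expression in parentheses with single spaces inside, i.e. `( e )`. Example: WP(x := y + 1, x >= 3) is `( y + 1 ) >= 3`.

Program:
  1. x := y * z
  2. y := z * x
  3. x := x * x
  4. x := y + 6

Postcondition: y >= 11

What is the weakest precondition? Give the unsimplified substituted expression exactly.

post: y >= 11
stmt 4: x := y + 6  -- replace 0 occurrence(s) of x with (y + 6)
  => y >= 11
stmt 3: x := x * x  -- replace 0 occurrence(s) of x with (x * x)
  => y >= 11
stmt 2: y := z * x  -- replace 1 occurrence(s) of y with (z * x)
  => ( z * x ) >= 11
stmt 1: x := y * z  -- replace 1 occurrence(s) of x with (y * z)
  => ( z * ( y * z ) ) >= 11

Answer: ( z * ( y * z ) ) >= 11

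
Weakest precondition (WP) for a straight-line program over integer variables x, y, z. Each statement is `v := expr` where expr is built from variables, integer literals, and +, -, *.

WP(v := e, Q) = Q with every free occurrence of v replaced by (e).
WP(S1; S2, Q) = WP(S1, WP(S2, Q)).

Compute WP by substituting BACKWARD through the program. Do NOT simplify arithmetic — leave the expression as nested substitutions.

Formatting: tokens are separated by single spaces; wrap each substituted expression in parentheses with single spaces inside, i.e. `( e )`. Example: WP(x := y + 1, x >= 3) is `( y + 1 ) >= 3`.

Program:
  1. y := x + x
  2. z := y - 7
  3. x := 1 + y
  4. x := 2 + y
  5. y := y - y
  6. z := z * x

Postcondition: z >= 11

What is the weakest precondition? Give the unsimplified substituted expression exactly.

post: z >= 11
stmt 6: z := z * x  -- replace 1 occurrence(s) of z with (z * x)
  => ( z * x ) >= 11
stmt 5: y := y - y  -- replace 0 occurrence(s) of y with (y - y)
  => ( z * x ) >= 11
stmt 4: x := 2 + y  -- replace 1 occurrence(s) of x with (2 + y)
  => ( z * ( 2 + y ) ) >= 11
stmt 3: x := 1 + y  -- replace 0 occurrence(s) of x with (1 + y)
  => ( z * ( 2 + y ) ) >= 11
stmt 2: z := y - 7  -- replace 1 occurrence(s) of z with (y - 7)
  => ( ( y - 7 ) * ( 2 + y ) ) >= 11
stmt 1: y := x + x  -- replace 2 occurrence(s) of y with (x + x)
  => ( ( ( x + x ) - 7 ) * ( 2 + ( x + x ) ) ) >= 11

Answer: ( ( ( x + x ) - 7 ) * ( 2 + ( x + x ) ) ) >= 11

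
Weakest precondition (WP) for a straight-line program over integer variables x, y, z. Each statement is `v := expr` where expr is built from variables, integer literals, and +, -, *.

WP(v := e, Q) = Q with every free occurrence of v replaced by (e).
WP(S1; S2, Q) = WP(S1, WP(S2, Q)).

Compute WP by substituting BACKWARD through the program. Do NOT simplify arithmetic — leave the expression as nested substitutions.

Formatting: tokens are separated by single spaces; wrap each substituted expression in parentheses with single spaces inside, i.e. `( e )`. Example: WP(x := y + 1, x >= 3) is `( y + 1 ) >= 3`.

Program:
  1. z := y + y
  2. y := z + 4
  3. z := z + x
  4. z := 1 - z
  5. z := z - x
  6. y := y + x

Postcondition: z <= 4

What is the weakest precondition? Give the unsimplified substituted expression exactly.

Answer: ( ( 1 - ( ( y + y ) + x ) ) - x ) <= 4

Derivation:
post: z <= 4
stmt 6: y := y + x  -- replace 0 occurrence(s) of y with (y + x)
  => z <= 4
stmt 5: z := z - x  -- replace 1 occurrence(s) of z with (z - x)
  => ( z - x ) <= 4
stmt 4: z := 1 - z  -- replace 1 occurrence(s) of z with (1 - z)
  => ( ( 1 - z ) - x ) <= 4
stmt 3: z := z + x  -- replace 1 occurrence(s) of z with (z + x)
  => ( ( 1 - ( z + x ) ) - x ) <= 4
stmt 2: y := z + 4  -- replace 0 occurrence(s) of y with (z + 4)
  => ( ( 1 - ( z + x ) ) - x ) <= 4
stmt 1: z := y + y  -- replace 1 occurrence(s) of z with (y + y)
  => ( ( 1 - ( ( y + y ) + x ) ) - x ) <= 4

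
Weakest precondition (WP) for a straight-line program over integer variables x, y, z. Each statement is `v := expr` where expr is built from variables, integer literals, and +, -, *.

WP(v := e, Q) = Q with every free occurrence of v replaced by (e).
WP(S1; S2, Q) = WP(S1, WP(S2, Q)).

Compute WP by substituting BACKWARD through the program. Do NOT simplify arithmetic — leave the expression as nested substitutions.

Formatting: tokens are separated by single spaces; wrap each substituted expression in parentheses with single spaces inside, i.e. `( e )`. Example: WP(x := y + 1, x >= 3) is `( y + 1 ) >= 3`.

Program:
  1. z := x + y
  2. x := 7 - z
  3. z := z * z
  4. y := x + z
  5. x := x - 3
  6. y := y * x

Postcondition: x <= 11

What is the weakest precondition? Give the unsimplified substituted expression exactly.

post: x <= 11
stmt 6: y := y * x  -- replace 0 occurrence(s) of y with (y * x)
  => x <= 11
stmt 5: x := x - 3  -- replace 1 occurrence(s) of x with (x - 3)
  => ( x - 3 ) <= 11
stmt 4: y := x + z  -- replace 0 occurrence(s) of y with (x + z)
  => ( x - 3 ) <= 11
stmt 3: z := z * z  -- replace 0 occurrence(s) of z with (z * z)
  => ( x - 3 ) <= 11
stmt 2: x := 7 - z  -- replace 1 occurrence(s) of x with (7 - z)
  => ( ( 7 - z ) - 3 ) <= 11
stmt 1: z := x + y  -- replace 1 occurrence(s) of z with (x + y)
  => ( ( 7 - ( x + y ) ) - 3 ) <= 11

Answer: ( ( 7 - ( x + y ) ) - 3 ) <= 11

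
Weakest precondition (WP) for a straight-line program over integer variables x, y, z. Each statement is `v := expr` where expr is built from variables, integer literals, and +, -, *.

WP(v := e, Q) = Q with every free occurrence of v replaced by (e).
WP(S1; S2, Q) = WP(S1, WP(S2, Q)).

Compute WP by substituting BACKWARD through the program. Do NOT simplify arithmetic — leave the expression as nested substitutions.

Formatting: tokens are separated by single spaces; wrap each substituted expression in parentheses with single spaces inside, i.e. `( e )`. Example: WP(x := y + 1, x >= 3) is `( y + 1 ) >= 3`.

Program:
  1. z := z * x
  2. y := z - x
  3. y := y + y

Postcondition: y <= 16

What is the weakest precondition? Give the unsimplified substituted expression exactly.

post: y <= 16
stmt 3: y := y + y  -- replace 1 occurrence(s) of y with (y + y)
  => ( y + y ) <= 16
stmt 2: y := z - x  -- replace 2 occurrence(s) of y with (z - x)
  => ( ( z - x ) + ( z - x ) ) <= 16
stmt 1: z := z * x  -- replace 2 occurrence(s) of z with (z * x)
  => ( ( ( z * x ) - x ) + ( ( z * x ) - x ) ) <= 16

Answer: ( ( ( z * x ) - x ) + ( ( z * x ) - x ) ) <= 16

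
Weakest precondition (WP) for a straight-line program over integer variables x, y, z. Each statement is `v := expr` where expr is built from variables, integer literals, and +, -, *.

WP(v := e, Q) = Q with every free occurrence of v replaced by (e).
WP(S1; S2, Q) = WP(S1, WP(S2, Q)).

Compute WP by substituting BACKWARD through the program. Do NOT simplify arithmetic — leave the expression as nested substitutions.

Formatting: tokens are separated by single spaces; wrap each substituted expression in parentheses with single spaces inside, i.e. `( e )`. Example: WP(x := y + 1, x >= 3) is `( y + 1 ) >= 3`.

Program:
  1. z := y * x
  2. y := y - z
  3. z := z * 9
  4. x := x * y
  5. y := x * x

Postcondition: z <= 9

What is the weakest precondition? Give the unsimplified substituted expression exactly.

post: z <= 9
stmt 5: y := x * x  -- replace 0 occurrence(s) of y with (x * x)
  => z <= 9
stmt 4: x := x * y  -- replace 0 occurrence(s) of x with (x * y)
  => z <= 9
stmt 3: z := z * 9  -- replace 1 occurrence(s) of z with (z * 9)
  => ( z * 9 ) <= 9
stmt 2: y := y - z  -- replace 0 occurrence(s) of y with (y - z)
  => ( z * 9 ) <= 9
stmt 1: z := y * x  -- replace 1 occurrence(s) of z with (y * x)
  => ( ( y * x ) * 9 ) <= 9

Answer: ( ( y * x ) * 9 ) <= 9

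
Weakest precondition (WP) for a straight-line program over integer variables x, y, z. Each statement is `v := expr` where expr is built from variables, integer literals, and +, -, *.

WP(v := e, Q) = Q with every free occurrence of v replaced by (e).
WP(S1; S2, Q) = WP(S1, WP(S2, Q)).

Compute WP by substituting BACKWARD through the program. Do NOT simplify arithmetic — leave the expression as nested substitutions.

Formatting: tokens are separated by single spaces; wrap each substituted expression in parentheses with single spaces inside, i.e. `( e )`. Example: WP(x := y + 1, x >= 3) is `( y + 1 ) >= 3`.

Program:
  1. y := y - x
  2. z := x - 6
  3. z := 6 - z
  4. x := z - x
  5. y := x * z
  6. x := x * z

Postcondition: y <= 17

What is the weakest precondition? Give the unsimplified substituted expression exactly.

post: y <= 17
stmt 6: x := x * z  -- replace 0 occurrence(s) of x with (x * z)
  => y <= 17
stmt 5: y := x * z  -- replace 1 occurrence(s) of y with (x * z)
  => ( x * z ) <= 17
stmt 4: x := z - x  -- replace 1 occurrence(s) of x with (z - x)
  => ( ( z - x ) * z ) <= 17
stmt 3: z := 6 - z  -- replace 2 occurrence(s) of z with (6 - z)
  => ( ( ( 6 - z ) - x ) * ( 6 - z ) ) <= 17
stmt 2: z := x - 6  -- replace 2 occurrence(s) of z with (x - 6)
  => ( ( ( 6 - ( x - 6 ) ) - x ) * ( 6 - ( x - 6 ) ) ) <= 17
stmt 1: y := y - x  -- replace 0 occurrence(s) of y with (y - x)
  => ( ( ( 6 - ( x - 6 ) ) - x ) * ( 6 - ( x - 6 ) ) ) <= 17

Answer: ( ( ( 6 - ( x - 6 ) ) - x ) * ( 6 - ( x - 6 ) ) ) <= 17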